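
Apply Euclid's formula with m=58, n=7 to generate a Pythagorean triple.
(3315, 812, 3413)

Euclid's formula: a = m² - n², b = 2mn, c = m² + n²
m = 58, n = 7
a = 58² - 7² = 3364 - 49 = 3315
b = 2 × 58 × 7 = 812
c = 58² + 7² = 3364 + 49 = 3413
Verification: 3315² + 812² = 10989225 + 659344 = 11648569 = 3413² ✓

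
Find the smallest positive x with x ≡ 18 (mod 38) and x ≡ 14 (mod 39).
170

Using Chinese Remainder Theorem:
M = 38 × 39 = 1482
M1 = 39, M2 = 38
y1 = 39^(-1) mod 38 = 1
y2 = 38^(-1) mod 39 = 38
x = (18×39×1 + 14×38×38) mod 1482 = 170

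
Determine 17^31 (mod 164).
153

Repeated squaring. Binary of 31 = 11111.
17^1 ≡ 17 (mod 164); 17^2 ≡ 125 (mod 164); 17^4 ≡ 45 (mod 164); 17^8 ≡ 57 (mod 164); 17^16 ≡ 133 (mod 164)
17^31 = 17^1 × 17^2 × 17^4 × 17^8 × 17^16 ≡ 153 (mod 164)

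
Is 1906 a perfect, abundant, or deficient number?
deficient

Proper divisors of 1906: sum = 1 + 2 + 953 = 956
Since 956 < 1906, 1906 is deficient.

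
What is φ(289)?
272

289 = 17^2
φ(n) = n × ∏(1 - 1/p) for each prime p dividing n
φ(289) = 289 × (1 - 1/17) = 272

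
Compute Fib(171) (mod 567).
425

Matrix identity: Q^n = [[F_(n+1), F_n], [F_n, F_(n-1)]] with Q = [[1,1],[1,0]].
n = 171 = 10101011₂. Square-and-multiply, entries mod 567:
Q^1 = [[1,1],[1,0]]
Q^2 = (Q^1)² = [[2,1],[1,1]]
Q^5 = (Q^2)²·Q = [[8,5],[5,3]]
Q^10 = (Q^5)² = [[89,55],[55,34]]
Q^21 = (Q^10)²·Q = [[134,173],[173,528]]
Q^42 = (Q^21)² = [[257,559],[559,265]]
Q^85 = (Q^42)²·Q = [[134,341],[341,360]]
Q^171 = (Q^85)²·Q = [[480,425],[425,55]]
F_171 mod 567 = Q^171[0][1] = 425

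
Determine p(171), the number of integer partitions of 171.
301384802048

p(n) counts ways to write n as a sum of positive integers (order ignored).
Euler's pentagonal recurrence: p(k) = p(k-1) + p(k-2) - p(k-5) - p(k-7) + p(k-12) + p(k-15) - ... (offsets j(3j∓1)/2, signs ++--, p(0)=1, p(<0)=0).
DP table for k = 0..170: p(0)=1, p(1)=1, p(2)=2, p(3)=3, p(4)=5, p(5)=7, p(6)=11, p(7)=15, p(8)=22, p(9)=30, p(10)=42, p(11)=56, p(12)=77, p(13)=101, p(14)=135, p(15)=176, p(16)=231, p(17)=297, p(18)=385, p(19)=490, p(20)=627, p(21)=792, p(22)=1002, p(23)=1255, p(24)=1575, p(25)=1958, p(26)=2436, p(27)=3010, p(28)=3718, p(29)=4565, p(30)=5604, p(31)=6842, p(32)=8349, p(33)=10143, p(34)=12310, p(35)=14883, p(36)=17977, p(37)=21637, p(38)=26015, p(39)=31185, p(40)=37338, p(41)=44583, p(42)=53174, p(43)=63261, p(44)=75175, p(45)=89134, p(46)=105558, p(47)=124754, p(48)=147273, p(49)=173525, p(50)=204226, p(51)=239943, p(52)=281589, p(53)=329931, p(54)=386155, p(55)=451276, p(56)=526823, p(57)=614154, p(58)=715220, p(59)=831820, p(60)=966467, p(61)=1121505, p(62)=1300156, p(63)=1505499, p(64)=1741630, p(65)=2012558, p(66)=2323520, p(67)=2679689, p(68)=3087735, p(69)=3554345, p(70)=4087968, p(71)=4697205, p(72)=5392783, p(73)=6185689, p(74)=7089500, p(75)=8118264, p(76)=9289091, p(77)=10619863, p(78)=12132164, p(79)=13848650, p(80)=15796476, p(81)=18004327, p(82)=20506255, p(83)=23338469, p(84)=26543660, p(85)=30167357, p(86)=34262962, p(87)=38887673, p(88)=44108109, p(89)=49995925, p(90)=56634173, p(91)=64112359, p(92)=72533807, p(93)=82010177, p(94)=92669720, p(95)=104651419, p(96)=118114304, p(97)=133230930, p(98)=150198136, p(99)=169229875, p(100)=190569292, p(101)=214481126, p(102)=241265379, p(103)=271248950, p(104)=304801365, p(105)=342325709, p(106)=384276336, p(107)=431149389, p(108)=483502844, p(109)=541946240, p(110)=607163746, p(111)=679903203, p(112)=761002156, p(113)=851376628, p(114)=952050665, p(115)=1064144451, p(116)=1188908248, p(117)=1327710076, p(118)=1482074143, p(119)=1653668665, p(120)=1844349560, p(121)=2056148051, p(122)=2291320912, p(123)=2552338241, p(124)=2841940500, p(125)=3163127352, p(126)=3519222692, p(127)=3913864295, p(128)=4351078600, p(129)=4835271870, p(130)=5371315400, p(131)=5964539504, p(132)=6620830889, p(133)=7346629512, p(134)=8149040695, p(135)=9035836076, p(136)=10015581680, p(137)=11097645016, p(138)=12292341831, p(139)=13610949895, p(140)=15065878135, p(141)=16670689208, p(142)=18440293320, p(143)=20390982757, p(144)=22540654445, p(145)=24908858009, p(146)=27517052599, p(147)=30388671978, p(148)=33549419497, p(149)=37027355200, p(150)=40853235313, p(151)=45060624582, p(152)=49686288421, p(153)=54770336324, p(154)=60356673280, p(155)=66493182097, p(156)=73232243759, p(157)=80630964769, p(158)=88751778802, p(159)=97662728555, p(160)=107438159466, p(161)=118159068427, p(162)=129913904637, p(163)=142798995930, p(164)=156919475295, p(165)=172389800255, p(166)=189334822579, p(167)=207890420102, p(168)=228204732751, p(169)=250438925115, p(170)=274768617130.
Final step: p(171) = p(170) + p(169) - p(166) - p(164) + p(159) + p(156) - p(149) - p(145) + p(136) + p(131) - p(120) - p(114) + p(101) + p(94) - p(79) - p(71) + p(54) + p(45) - p(26) - p(16)
= 274768617130 + 250438925115 - 189334822579 - 156919475295 + 97662728555 + 73232243759 - 37027355200 - 24908858009 + 10015581680 + 5964539504 - 1844349560 - 952050665 + 214481126 + 92669720 - 13848650 - 4697205 + 386155 + 89134 - 2436 - 231
= 301384802048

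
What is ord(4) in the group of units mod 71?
35

71 is prime, so ord(4) divides φ(71) = 70.
Divisors of 70: 1, 2, 5, 7, 10, 14, 35, 70.
Repeated squaring: 4^1 ≡ 4, 4^2 ≡ 16, 4^4 ≡ 43, 4^8 ≡ 3, 4^16 ≡ 9, 4^32 ≡ 10, 4^64 ≡ 29 (mod 71).
Test 4^d mod 71 for each divisor d in increasing order:
4^1 ≡ 4
4^2 ≡ 16
4^5 = 4^4·4^1 ≡ 30
4^7 = 4^4·4^2·4^1 ≡ 54
4^10 = 4^8·4^2 ≡ 48
4^14 = 4^8·4^4·4^2 ≡ 5
4^35 = 4^32·4^2·4^1 ≡ 1  ← first divisor giving 1
The order is 35.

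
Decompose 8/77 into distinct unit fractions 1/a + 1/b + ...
1/10 + 1/257 + 1/197890

Greedy algorithm:
8/77: ceiling(77/8) = 10, use 1/10
3/770: ceiling(770/3) = 257, use 1/257
1/197890: ceiling(197890/1) = 197890, use 1/197890
Result: 8/77 = 1/10 + 1/257 + 1/197890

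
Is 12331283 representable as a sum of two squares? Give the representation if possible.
Not possible

Factorization: 12331283 = 41 × 67^3
By Fermat: n is sum of two squares iff every prime p ≡ 3 (mod 4) appears to even power.
Prime(s) ≡ 3 (mod 4) with odd exponent: [(67, 3)]
Therefore 12331283 cannot be expressed as a² + b².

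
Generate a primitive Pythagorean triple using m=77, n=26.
(5253, 4004, 6605)

Euclid's formula: a = m² - n², b = 2mn, c = m² + n²
m = 77, n = 26
a = 77² - 26² = 5929 - 676 = 5253
b = 2 × 77 × 26 = 4004
c = 77² + 26² = 5929 + 676 = 6605
Verification: 5253² + 4004² = 27594009 + 16032016 = 43626025 = 6605² ✓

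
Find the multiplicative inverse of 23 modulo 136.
71

gcd(23, 136) = 1, so the inverse exists.
Extended Euclidean algorithm on (136, 23):
136 = 5 × 23 + 21  ⟹  21 = (1)·136 + (-5)·23
23 = 1 × 21 + 2  ⟹  2 = (-1)·136 + (6)·23
21 = 10 × 2 + 1  ⟹  1 = (11)·136 + (-65)·23
So (-65)·23 ≡ 1 (mod 136), i.e. 23^(-1) ≡ -65 ≡ 71 (mod 136).
Check: 23 × 71 = 1633 ≡ 1 (mod 136)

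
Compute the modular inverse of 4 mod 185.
139

gcd(4, 185) = 1, so the inverse exists.
Extended Euclidean algorithm on (185, 4):
185 = 46 × 4 + 1  ⟹  1 = (1)·185 + (-46)·4
So (-46)·4 ≡ 1 (mod 185), i.e. 4^(-1) ≡ -46 ≡ 139 (mod 185).
Check: 4 × 139 = 556 ≡ 1 (mod 185)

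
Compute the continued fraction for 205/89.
[2; 3, 3, 2, 1, 2]

Euclidean algorithm steps:
205 = 2 × 89 + 27
89 = 3 × 27 + 8
27 = 3 × 8 + 3
8 = 2 × 3 + 2
3 = 1 × 2 + 1
2 = 2 × 1 + 0
Continued fraction: [2; 3, 3, 2, 1, 2]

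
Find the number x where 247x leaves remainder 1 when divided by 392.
319

gcd(247, 392) = 1, so the inverse exists.
Extended Euclidean algorithm on (392, 247):
392 = 1 × 247 + 145  ⟹  145 = (1)·392 + (-1)·247
247 = 1 × 145 + 102  ⟹  102 = (-1)·392 + (2)·247
145 = 1 × 102 + 43  ⟹  43 = (2)·392 + (-3)·247
102 = 2 × 43 + 16  ⟹  16 = (-5)·392 + (8)·247
43 = 2 × 16 + 11  ⟹  11 = (12)·392 + (-19)·247
16 = 1 × 11 + 5  ⟹  5 = (-17)·392 + (27)·247
11 = 2 × 5 + 1  ⟹  1 = (46)·392 + (-73)·247
So (-73)·247 ≡ 1 (mod 392), i.e. 247^(-1) ≡ -73 ≡ 319 (mod 392).
Check: 247 × 319 = 78793 ≡ 1 (mod 392)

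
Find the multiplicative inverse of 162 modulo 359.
82

gcd(162, 359) = 1, so the inverse exists.
Extended Euclidean algorithm on (359, 162):
359 = 2 × 162 + 35  ⟹  35 = (1)·359 + (-2)·162
162 = 4 × 35 + 22  ⟹  22 = (-4)·359 + (9)·162
35 = 1 × 22 + 13  ⟹  13 = (5)·359 + (-11)·162
22 = 1 × 13 + 9  ⟹  9 = (-9)·359 + (20)·162
13 = 1 × 9 + 4  ⟹  4 = (14)·359 + (-31)·162
9 = 2 × 4 + 1  ⟹  1 = (-37)·359 + (82)·162
So (82)·162 ≡ 1 (mod 359), i.e. 162^(-1) ≡ 82 (mod 359).
Check: 162 × 82 = 13284 ≡ 1 (mod 359)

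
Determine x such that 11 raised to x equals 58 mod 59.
29

Baby-step giant-step with step n = ⌈√59⌉ = 8.
Baby steps 11^j mod 59 (j:value) for j=0..7: 0:1, 1:11, 2:3, 3:33, 4:9, 5:40, 6:27, 7:2.
Giant-step multiplier: 11^(-8) ≡ 11^(58-8) = 11^50 ≡ 51 (mod 59).
Giant steps γ_i = 58·51^i mod 59: γ_0=58, γ_1=8, γ_2=54, γ_3=40 (in table at j=5).
x = i·n + j = 3·8 + 5 = 29.
Check: 11^29 ≡ 58 (mod 59).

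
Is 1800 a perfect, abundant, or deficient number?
abundant

Proper divisors of 1800: sum = 1 + 2 + 3 + 4 + 5 + 6 + 8 + 9 + ... + 360 + 450 + 600 + 900 (35 divisors) = 4245
Since 4245 > 1800, 1800 is abundant.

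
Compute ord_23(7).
22

23 is prime, so ord(7) divides φ(23) = 22.
Divisors of 22: 1, 2, 11, 22.
Repeated squaring: 7^1 ≡ 7, 7^2 ≡ 3, 7^4 ≡ 9, 7^8 ≡ 12, 7^16 ≡ 6 (mod 23).
Test 7^d mod 23 for each divisor d in increasing order:
7^1 ≡ 7
7^2 ≡ 3
7^11 = 7^8·7^2·7^1 ≡ 22
7^22 = 7^16·7^4·7^2 ≡ 1  ← first divisor giving 1
The order is 22.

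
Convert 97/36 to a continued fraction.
[2; 1, 2, 3, 1, 2]

Euclidean algorithm steps:
97 = 2 × 36 + 25
36 = 1 × 25 + 11
25 = 2 × 11 + 3
11 = 3 × 3 + 2
3 = 1 × 2 + 1
2 = 2 × 1 + 0
Continued fraction: [2; 1, 2, 3, 1, 2]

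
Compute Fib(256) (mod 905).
347

Matrix identity: Q^n = [[F_(n+1), F_n], [F_n, F_(n-1)]] with Q = [[1,1],[1,0]].
n = 256 = 100000000₂. Square-and-multiply, entries mod 905:
Q^1 = [[1,1],[1,0]]
Q^2 = (Q^1)² = [[2,1],[1,1]]
Q^4 = (Q^2)² = [[5,3],[3,2]]
Q^8 = (Q^4)² = [[34,21],[21,13]]
Q^16 = (Q^8)² = [[692,82],[82,610]]
Q^32 = (Q^16)² = [[508,879],[879,534]]
Q^64 = (Q^32)² = [[815,58],[58,757]]
Q^128 = (Q^64)² = [[604,676],[676,833]]
Q^256 = (Q^128)² = [[52,347],[347,610]]
F_256 mod 905 = Q^256[0][1] = 347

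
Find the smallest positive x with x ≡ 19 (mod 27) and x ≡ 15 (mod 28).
127

Using Chinese Remainder Theorem:
M = 27 × 28 = 756
M1 = 28, M2 = 27
y1 = 28^(-1) mod 27 = 1
y2 = 27^(-1) mod 28 = 27
x = (19×28×1 + 15×27×27) mod 756 = 127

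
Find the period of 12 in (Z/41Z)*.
40

41 is prime, so ord(12) divides φ(41) = 40.
Divisors of 40: 1, 2, 4, 5, 8, 10, 20, 40.
Repeated squaring: 12^1 ≡ 12, 12^2 ≡ 21, 12^4 ≡ 31, 12^8 ≡ 18, 12^16 ≡ 37, 12^32 ≡ 16 (mod 41).
Test 12^d mod 41 for each divisor d in increasing order:
12^1 ≡ 12
12^2 ≡ 21
12^4 ≡ 31
12^5 = 12^4·12^1 ≡ 3
12^8 ≡ 18
12^10 = 12^8·12^2 ≡ 9
12^20 = 12^16·12^4 ≡ 40
12^40 = 12^32·12^8 ≡ 1  ← first divisor giving 1
The order is 40.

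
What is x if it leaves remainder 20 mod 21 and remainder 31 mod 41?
482

Using Chinese Remainder Theorem:
M = 21 × 41 = 861
M1 = 41, M2 = 21
y1 = 41^(-1) mod 21 = 20
y2 = 21^(-1) mod 41 = 2
x = (20×41×20 + 31×21×2) mod 861 = 482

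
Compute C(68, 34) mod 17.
6

Using Lucas' theorem:
Write n=68 and k=34 in base 17:
n in base 17: [4, 0]
k in base 17: [2, 0]
C(68,34) mod 17 = ∏ C(n_i, k_i) mod 17
Digit binomials (mod 17): C(4,2) = 6; C(0,0) = 1
Product: 6 × 1 = 6 ≡ 6 (mod 17)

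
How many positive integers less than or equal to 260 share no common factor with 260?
96

260 = 2^2 × 5 × 13
φ(n) = n × ∏(1 - 1/p) for each prime p dividing n
φ(260) = 260 × (1 - 1/2) × (1 - 1/5) × (1 - 1/13) = 96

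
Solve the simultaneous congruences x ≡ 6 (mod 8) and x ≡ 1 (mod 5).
6

Using Chinese Remainder Theorem:
M = 8 × 5 = 40
M1 = 5, M2 = 8
y1 = 5^(-1) mod 8 = 5
y2 = 8^(-1) mod 5 = 2
x = (6×5×5 + 1×8×2) mod 40 = 6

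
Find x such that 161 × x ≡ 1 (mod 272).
49

gcd(161, 272) = 1, so the inverse exists.
Extended Euclidean algorithm on (272, 161):
272 = 1 × 161 + 111  ⟹  111 = (1)·272 + (-1)·161
161 = 1 × 111 + 50  ⟹  50 = (-1)·272 + (2)·161
111 = 2 × 50 + 11  ⟹  11 = (3)·272 + (-5)·161
50 = 4 × 11 + 6  ⟹  6 = (-13)·272 + (22)·161
11 = 1 × 6 + 5  ⟹  5 = (16)·272 + (-27)·161
6 = 1 × 5 + 1  ⟹  1 = (-29)·272 + (49)·161
So (49)·161 ≡ 1 (mod 272), i.e. 161^(-1) ≡ 49 (mod 272).
Check: 161 × 49 = 7889 ≡ 1 (mod 272)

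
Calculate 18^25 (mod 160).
128

Repeated squaring. Binary of 25 = 11001.
18^1 ≡ 18 (mod 160); 18^2 ≡ 4 (mod 160); 18^4 ≡ 16 (mod 160); 18^8 ≡ 96 (mod 160); 18^16 ≡ 96 (mod 160)
18^25 = 18^1 × 18^8 × 18^16 ≡ 128 (mod 160)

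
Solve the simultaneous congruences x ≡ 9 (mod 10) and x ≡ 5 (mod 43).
349

Using Chinese Remainder Theorem:
M = 10 × 43 = 430
M1 = 43, M2 = 10
y1 = 43^(-1) mod 10 = 7
y2 = 10^(-1) mod 43 = 13
x = (9×43×7 + 5×10×13) mod 430 = 349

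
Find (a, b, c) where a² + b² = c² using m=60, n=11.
(3479, 1320, 3721)

Euclid's formula: a = m² - n², b = 2mn, c = m² + n²
m = 60, n = 11
a = 60² - 11² = 3600 - 121 = 3479
b = 2 × 60 × 11 = 1320
c = 60² + 11² = 3600 + 121 = 3721
Verification: 3479² + 1320² = 12103441 + 1742400 = 13845841 = 3721² ✓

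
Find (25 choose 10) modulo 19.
0

Using Lucas' theorem:
Write n=25 and k=10 in base 19:
n in base 19: [1, 6]
k in base 19: [0, 10]
C(25,10) mod 19 = ∏ C(n_i, k_i) mod 19
Digit binomials (mod 19): C(1,0) = 1; C(6,10) = 0 (k_i > n_i)
Product: 1 × 0 = 0 ≡ 0 (mod 19)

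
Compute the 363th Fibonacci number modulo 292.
206

Matrix identity: Q^n = [[F_(n+1), F_n], [F_n, F_(n-1)]] with Q = [[1,1],[1,0]].
n = 363 = 101101011₂. Square-and-multiply, entries mod 292:
Q^1 = [[1,1],[1,0]]
Q^2 = (Q^1)² = [[2,1],[1,1]]
Q^5 = (Q^2)²·Q = [[8,5],[5,3]]
Q^11 = (Q^5)²·Q = [[144,89],[89,55]]
Q^22 = (Q^11)² = [[41,191],[191,142]]
Q^45 = (Q^22)²·Q = [[115,202],[202,205]]
Q^90 = (Q^45)² = [[9,108],[108,193]]
Q^181 = (Q^90)²·Q = [[273,65],[65,208]]
Q^363 = (Q^181)²·Q = [[227,206],[206,21]]
F_363 mod 292 = Q^363[0][1] = 206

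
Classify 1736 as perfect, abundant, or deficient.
abundant

Proper divisors of 1736: sum = 1 + 2 + 4 + 7 + 8 + 14 + 28 + 31 + 56 + 62 + 124 + 217 + 248 + 434 + 868 = 2104
Since 2104 > 1736, 1736 is abundant.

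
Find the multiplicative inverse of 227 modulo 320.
203

gcd(227, 320) = 1, so the inverse exists.
Extended Euclidean algorithm on (320, 227):
320 = 1 × 227 + 93  ⟹  93 = (1)·320 + (-1)·227
227 = 2 × 93 + 41  ⟹  41 = (-2)·320 + (3)·227
93 = 2 × 41 + 11  ⟹  11 = (5)·320 + (-7)·227
41 = 3 × 11 + 8  ⟹  8 = (-17)·320 + (24)·227
11 = 1 × 8 + 3  ⟹  3 = (22)·320 + (-31)·227
8 = 2 × 3 + 2  ⟹  2 = (-61)·320 + (86)·227
3 = 1 × 2 + 1  ⟹  1 = (83)·320 + (-117)·227
So (-117)·227 ≡ 1 (mod 320), i.e. 227^(-1) ≡ -117 ≡ 203 (mod 320).
Check: 227 × 203 = 46081 ≡ 1 (mod 320)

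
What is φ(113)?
112

113 = 113
φ(n) = n × ∏(1 - 1/p) for each prime p dividing n
φ(113) = 113 × (1 - 1/113) = 112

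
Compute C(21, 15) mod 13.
2

Using Lucas' theorem:
Write n=21 and k=15 in base 13:
n in base 13: [1, 8]
k in base 13: [1, 2]
C(21,15) mod 13 = ∏ C(n_i, k_i) mod 13
Digit binomials (mod 13): C(1,1) = 1; C(8,2) = 28 ≡ 2
Product: 1 × 2 = 2 ≡ 2 (mod 13)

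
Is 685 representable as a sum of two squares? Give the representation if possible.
3² + 26² (a=3, b=26)

Factorization: 685 = 5 × 137
By Fermat: n is sum of two squares iff every prime p ≡ 3 (mod 4) appears to even power.
All primes ≡ 3 (mod 4) appear to even power.
Search a = 0, 1, 2, … for 685 - a² a perfect square: first hit at a = 3: 685 - 9 = 676 = 26².
685 = 3² + 26² = 9 + 676 ✓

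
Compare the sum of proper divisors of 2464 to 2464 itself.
abundant

Proper divisors of 2464: sum = 1 + 2 + 4 + 7 + 8 + 11 + 14 + 16 + ... + 308 + 352 + 616 + 1232 (23 divisors) = 3584
Since 3584 > 2464, 2464 is abundant.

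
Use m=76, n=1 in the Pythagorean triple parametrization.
(5775, 152, 5777)

Euclid's formula: a = m² - n², b = 2mn, c = m² + n²
m = 76, n = 1
a = 76² - 1² = 5776 - 1 = 5775
b = 2 × 76 × 1 = 152
c = 76² + 1² = 5776 + 1 = 5777
Verification: 5775² + 152² = 33350625 + 23104 = 33373729 = 5777² ✓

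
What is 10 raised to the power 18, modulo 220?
100

Repeated squaring. Binary of 18 = 10010.
10^1 ≡ 10 (mod 220); 10^2 ≡ 100 (mod 220); 10^4 ≡ 100 (mod 220); 10^8 ≡ 100 (mod 220); 10^16 ≡ 100 (mod 220)
10^18 = 10^2 × 10^16 ≡ 100 (mod 220)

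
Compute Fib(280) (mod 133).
112

Matrix identity: Q^n = [[F_(n+1), F_n], [F_n, F_(n-1)]] with Q = [[1,1],[1,0]].
n = 280 = 100011000₂. Square-and-multiply, entries mod 133:
Q^1 = [[1,1],[1,0]]
Q^2 = (Q^1)² = [[2,1],[1,1]]
Q^4 = (Q^2)² = [[5,3],[3,2]]
Q^8 = (Q^4)² = [[34,21],[21,13]]
Q^17 = (Q^8)²·Q = [[57,1],[1,56]]
Q^35 = (Q^17)²·Q = [[38,58],[58,113]]
Q^70 = (Q^35)² = [[20,113],[113,40]]
Q^140 = (Q^70)² = [[2,130],[130,5]]
Q^280 = (Q^140)² = [[13,112],[112,34]]
F_280 mod 133 = Q^280[0][1] = 112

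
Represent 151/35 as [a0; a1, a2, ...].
[4; 3, 5, 2]

Euclidean algorithm steps:
151 = 4 × 35 + 11
35 = 3 × 11 + 2
11 = 5 × 2 + 1
2 = 2 × 1 + 0
Continued fraction: [4; 3, 5, 2]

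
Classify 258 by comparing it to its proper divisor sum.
abundant

Proper divisors of 258: sum = 1 + 2 + 3 + 6 + 43 + 86 + 129 = 270
Since 270 > 258, 258 is abundant.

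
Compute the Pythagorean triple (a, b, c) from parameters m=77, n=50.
(3429, 7700, 8429)

Euclid's formula: a = m² - n², b = 2mn, c = m² + n²
m = 77, n = 50
a = 77² - 50² = 5929 - 2500 = 3429
b = 2 × 77 × 50 = 7700
c = 77² + 50² = 5929 + 2500 = 8429
Verification: 3429² + 7700² = 11758041 + 59290000 = 71048041 = 8429² ✓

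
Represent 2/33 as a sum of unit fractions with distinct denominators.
1/17 + 1/561

Greedy algorithm:
2/33: ceiling(33/2) = 17, use 1/17
1/561: ceiling(561/1) = 561, use 1/561
Result: 2/33 = 1/17 + 1/561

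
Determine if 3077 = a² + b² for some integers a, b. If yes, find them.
26² + 49² (a=26, b=49)

Factorization: 3077 = 17 × 181
By Fermat: n is sum of two squares iff every prime p ≡ 3 (mod 4) appears to even power.
All primes ≡ 3 (mod 4) appear to even power.
Search a = 0, 1, 2, … for 3077 - a² a perfect square: first hit at a = 26: 3077 - 676 = 2401 = 49².
3077 = 26² + 49² = 676 + 2401 ✓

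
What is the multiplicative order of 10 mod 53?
13

53 is prime, so ord(10) divides φ(53) = 52.
Divisors of 52: 1, 2, 4, 13, 26, 52.
Repeated squaring: 10^1 ≡ 10, 10^2 ≡ 47, 10^4 ≡ 36, 10^8 ≡ 24, 10^16 ≡ 46, 10^32 ≡ 49 (mod 53).
Test 10^d mod 53 for each divisor d in increasing order:
10^1 ≡ 10
10^2 ≡ 47
10^4 ≡ 36
10^13 = 10^8·10^4·10^1 ≡ 1  ← first divisor giving 1
The order is 13.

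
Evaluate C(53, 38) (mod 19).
1

Using Lucas' theorem:
Write n=53 and k=38 in base 19:
n in base 19: [2, 15]
k in base 19: [2, 0]
C(53,38) mod 19 = ∏ C(n_i, k_i) mod 19
Digit binomials (mod 19): C(2,2) = 1; C(15,0) = 1
Product: 1 × 1 = 1 ≡ 1 (mod 19)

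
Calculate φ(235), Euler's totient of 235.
184

235 = 5 × 47
φ(n) = n × ∏(1 - 1/p) for each prime p dividing n
φ(235) = 235 × (1 - 1/5) × (1 - 1/47) = 184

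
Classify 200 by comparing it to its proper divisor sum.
abundant

Proper divisors of 200: sum = 1 + 2 + 4 + 5 + 8 + 10 + 20 + 25 + 40 + 50 + 100 = 265
Since 265 > 200, 200 is abundant.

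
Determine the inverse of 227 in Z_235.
88

gcd(227, 235) = 1, so the inverse exists.
Extended Euclidean algorithm on (235, 227):
235 = 1 × 227 + 8  ⟹  8 = (1)·235 + (-1)·227
227 = 28 × 8 + 3  ⟹  3 = (-28)·235 + (29)·227
8 = 2 × 3 + 2  ⟹  2 = (57)·235 + (-59)·227
3 = 1 × 2 + 1  ⟹  1 = (-85)·235 + (88)·227
So (88)·227 ≡ 1 (mod 235), i.e. 227^(-1) ≡ 88 (mod 235).
Check: 227 × 88 = 19976 ≡ 1 (mod 235)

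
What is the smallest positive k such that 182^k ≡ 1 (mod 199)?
33

199 is prime, so ord(182) divides φ(199) = 198.
Divisors of 198: 1, 2, 3, 6, 9, 11, 18, 22, 33, 66, 99, 198.
Repeated squaring: 182^1 ≡ 182, 182^2 ≡ 90, 182^4 ≡ 140, 182^8 ≡ 98, 182^16 ≡ 52, 182^32 ≡ 117, 182^64 ≡ 157, 182^128 ≡ 172 (mod 199).
Test 182^d mod 199 for each divisor d in increasing order:
182^1 ≡ 182
182^2 ≡ 90
182^3 = 182^2·182^1 ≡ 62
182^6 = 182^4·182^2 ≡ 63
182^9 = 182^8·182^1 ≡ 125
182^11 = 182^8·182^2·182^1 ≡ 106
182^18 = 182^16·182^2 ≡ 103
182^22 = 182^16·182^4·182^2 ≡ 92
182^33 = 182^32·182^1 ≡ 1  ← first divisor giving 1
The order is 33.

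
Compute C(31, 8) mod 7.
5

Using Lucas' theorem:
Write n=31 and k=8 in base 7:
n in base 7: [4, 3]
k in base 7: [1, 1]
C(31,8) mod 7 = ∏ C(n_i, k_i) mod 7
Digit binomials (mod 7): C(4,1) = 4; C(3,1) = 3
Product: 4 × 3 = 12 ≡ 5 (mod 7)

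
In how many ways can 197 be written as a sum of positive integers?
3068829878530

p(n) counts ways to write n as a sum of positive integers (order ignored).
Euler's pentagonal recurrence: p(k) = p(k-1) + p(k-2) - p(k-5) - p(k-7) + p(k-12) + p(k-15) - ... (offsets j(3j∓1)/2, signs ++--, p(0)=1, p(<0)=0).
DP table for k = 0..196: p(0)=1, p(1)=1, p(2)=2, p(3)=3, p(4)=5, p(5)=7, p(6)=11, p(7)=15, p(8)=22, p(9)=30, p(10)=42, p(11)=56, p(12)=77, p(13)=101, p(14)=135, p(15)=176, p(16)=231, p(17)=297, p(18)=385, p(19)=490, p(20)=627, p(21)=792, p(22)=1002, p(23)=1255, p(24)=1575, p(25)=1958, p(26)=2436, p(27)=3010, p(28)=3718, p(29)=4565, p(30)=5604, p(31)=6842, p(32)=8349, p(33)=10143, p(34)=12310, p(35)=14883, p(36)=17977, p(37)=21637, p(38)=26015, p(39)=31185, p(40)=37338, p(41)=44583, p(42)=53174, p(43)=63261, p(44)=75175, p(45)=89134, p(46)=105558, p(47)=124754, p(48)=147273, p(49)=173525, p(50)=204226, p(51)=239943, p(52)=281589, p(53)=329931, p(54)=386155, p(55)=451276, p(56)=526823, p(57)=614154, p(58)=715220, p(59)=831820, p(60)=966467, p(61)=1121505, p(62)=1300156, p(63)=1505499, p(64)=1741630, p(65)=2012558, p(66)=2323520, p(67)=2679689, p(68)=3087735, p(69)=3554345, p(70)=4087968, p(71)=4697205, p(72)=5392783, p(73)=6185689, p(74)=7089500, p(75)=8118264, p(76)=9289091, p(77)=10619863, p(78)=12132164, p(79)=13848650, p(80)=15796476, p(81)=18004327, p(82)=20506255, p(83)=23338469, p(84)=26543660, p(85)=30167357, p(86)=34262962, p(87)=38887673, p(88)=44108109, p(89)=49995925, p(90)=56634173, p(91)=64112359, p(92)=72533807, p(93)=82010177, p(94)=92669720, p(95)=104651419, p(96)=118114304, p(97)=133230930, p(98)=150198136, p(99)=169229875, p(100)=190569292, p(101)=214481126, p(102)=241265379, p(103)=271248950, p(104)=304801365, p(105)=342325709, p(106)=384276336, p(107)=431149389, p(108)=483502844, p(109)=541946240, p(110)=607163746, p(111)=679903203, p(112)=761002156, p(113)=851376628, p(114)=952050665, p(115)=1064144451, p(116)=1188908248, p(117)=1327710076, p(118)=1482074143, p(119)=1653668665, p(120)=1844349560, p(121)=2056148051, p(122)=2291320912, p(123)=2552338241, p(124)=2841940500, p(125)=3163127352, p(126)=3519222692, p(127)=3913864295, p(128)=4351078600, p(129)=4835271870, p(130)=5371315400, p(131)=5964539504, p(132)=6620830889, p(133)=7346629512, p(134)=8149040695, p(135)=9035836076, p(136)=10015581680, p(137)=11097645016, p(138)=12292341831, p(139)=13610949895, p(140)=15065878135, p(141)=16670689208, p(142)=18440293320, p(143)=20390982757, p(144)=22540654445, p(145)=24908858009, p(146)=27517052599, p(147)=30388671978, p(148)=33549419497, p(149)=37027355200, p(150)=40853235313, p(151)=45060624582, p(152)=49686288421, p(153)=54770336324, p(154)=60356673280, p(155)=66493182097, p(156)=73232243759, p(157)=80630964769, p(158)=88751778802, p(159)=97662728555, p(160)=107438159466, p(161)=118159068427, p(162)=129913904637, p(163)=142798995930, p(164)=156919475295, p(165)=172389800255, p(166)=189334822579, p(167)=207890420102, p(168)=228204732751, p(169)=250438925115, p(170)=274768617130, p(171)=301384802048, p(172)=330495499613, p(173)=362326859895, p(174)=397125074750, p(175)=435157697830, p(176)=476715857290, p(177)=522115831195, p(178)=571701605655, p(179)=625846753120, p(180)=684957390936, p(181)=749474411781, p(182)=819876908323, p(183)=896684817527, p(184)=980462880430, p(185)=1071823774337, p(186)=1171432692373, p(187)=1280011042268, p(188)=1398341745571, p(189)=1527273599625, p(190)=1667727404093, p(191)=1820701100652, p(192)=1987276856363, p(193)=2168627105469, p(194)=2366022741845, p(195)=2580840212973, p(196)=2814570987591.
Final step: p(197) = p(196) + p(195) - p(192) - p(190) + p(185) + p(182) - p(175) - p(171) + p(162) + p(157) - p(146) - p(140) + p(127) + p(120) - p(105) - p(97) + p(80) + p(71) - p(52) - p(42) + p(21) + p(10)
= 2814570987591 + 2580840212973 - 1987276856363 - 1667727404093 + 1071823774337 + 819876908323 - 435157697830 - 301384802048 + 129913904637 + 80630964769 - 27517052599 - 15065878135 + 3913864295 + 1844349560 - 342325709 - 133230930 + 15796476 + 4697205 - 281589 - 53174 + 792 + 42
= 3068829878530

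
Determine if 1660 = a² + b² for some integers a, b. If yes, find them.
Not possible

Factorization: 1660 = 2^2 × 5 × 83
By Fermat: n is sum of two squares iff every prime p ≡ 3 (mod 4) appears to even power.
Prime(s) ≡ 3 (mod 4) with odd exponent: [(83, 1)]
Therefore 1660 cannot be expressed as a² + b².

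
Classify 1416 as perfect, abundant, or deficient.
abundant

Proper divisors of 1416: sum = 1 + 2 + 3 + 4 + 6 + 8 + 12 + 24 + 59 + 118 + 177 + 236 + 354 + 472 + 708 = 2184
Since 2184 > 1416, 1416 is abundant.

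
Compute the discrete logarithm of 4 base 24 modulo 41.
4

Baby-step giant-step with step n = ⌈√41⌉ = 7.
Baby steps 24^j mod 41 (j:value) for j=0..6: 0:1, 1:24, 2:2, 3:7, 4:4, 5:14, 6:8.
h = 4 is already in the table at j=4, so x = 4.
Check: 24^4 ≡ 4 (mod 41).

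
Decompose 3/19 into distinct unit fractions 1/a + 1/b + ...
1/7 + 1/67 + 1/8911

Greedy algorithm:
3/19: ceiling(19/3) = 7, use 1/7
2/133: ceiling(133/2) = 67, use 1/67
1/8911: ceiling(8911/1) = 8911, use 1/8911
Result: 3/19 = 1/7 + 1/67 + 1/8911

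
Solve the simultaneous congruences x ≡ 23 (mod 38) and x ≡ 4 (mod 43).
821

Using Chinese Remainder Theorem:
M = 38 × 43 = 1634
M1 = 43, M2 = 38
y1 = 43^(-1) mod 38 = 23
y2 = 38^(-1) mod 43 = 17
x = (23×43×23 + 4×38×17) mod 1634 = 821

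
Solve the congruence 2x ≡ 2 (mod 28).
x ≡ 1 (mod 14)

gcd(2, 28) = 2, which divides 2, so solutions exist.
Divide through by 2: x ≡ 1 (mod 14).
The coefficient of x is now 1, so x ≡ 1 (mod 14).
Check: 2 × 1 = 2 ≡ 2 (mod 28).
x ≡ 1 (mod 14), giving 2 solutions mod 28.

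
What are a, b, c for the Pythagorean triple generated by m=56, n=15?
(2911, 1680, 3361)

Euclid's formula: a = m² - n², b = 2mn, c = m² + n²
m = 56, n = 15
a = 56² - 15² = 3136 - 225 = 2911
b = 2 × 56 × 15 = 1680
c = 56² + 15² = 3136 + 225 = 3361
Verification: 2911² + 1680² = 8473921 + 2822400 = 11296321 = 3361² ✓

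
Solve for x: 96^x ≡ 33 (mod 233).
158

Baby-step giant-step with step n = ⌈√233⌉ = 16.
Baby steps 96^j mod 233 (j:value) for j=0..15: 0:1, 1:96, 2:129, 3:35, 4:98, 5:88, 6:60, 7:168, 8:51, 9:3, 10:55, 11:154, 12:105, 13:61, 14:31, 15:180.
Giant-step multiplier: 96^(-16) ≡ 96^(232-16) = 96^216 ≡ 92 (mod 233).
Giant steps γ_i = 33·92^i mod 233: γ_0=33, γ_1=7, γ_2=178, γ_3=66, γ_4=14, γ_5=123, γ_6=132, γ_7=28, γ_8=13, γ_9=31 (in table at j=14).
x = i·n + j = 9·16 + 14 = 158.
Check: 96^158 ≡ 33 (mod 233).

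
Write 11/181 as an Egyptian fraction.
1/17 + 1/513 + 1/1578501

Greedy algorithm:
11/181: ceiling(181/11) = 17, use 1/17
6/3077: ceiling(3077/6) = 513, use 1/513
1/1578501: ceiling(1578501/1) = 1578501, use 1/1578501
Result: 11/181 = 1/17 + 1/513 + 1/1578501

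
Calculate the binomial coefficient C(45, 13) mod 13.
3

Using Lucas' theorem:
Write n=45 and k=13 in base 13:
n in base 13: [3, 6]
k in base 13: [1, 0]
C(45,13) mod 13 = ∏ C(n_i, k_i) mod 13
Digit binomials (mod 13): C(3,1) = 3; C(6,0) = 1
Product: 3 × 1 = 3 ≡ 3 (mod 13)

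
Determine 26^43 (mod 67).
4

Repeated squaring. Binary of 43 = 101011.
26^1 ≡ 26 (mod 67); 26^2 ≡ 6 (mod 67); 26^4 ≡ 36 (mod 67); 26^8 ≡ 23 (mod 67); 26^16 ≡ 60 (mod 67); 26^32 ≡ 49 (mod 67)
26^43 = 26^1 × 26^2 × 26^8 × 26^32 ≡ 4 (mod 67)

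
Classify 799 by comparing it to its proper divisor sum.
deficient

Proper divisors of 799: sum = 1 + 17 + 47 = 65
Since 65 < 799, 799 is deficient.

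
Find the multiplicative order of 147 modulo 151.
30

151 is prime, so ord(147) divides φ(151) = 150.
Divisors of 150: 1, 2, 3, 5, 6, 10, 15, 25, 30, 50, 75, 150.
Repeated squaring: 147^1 ≡ 147, 147^2 ≡ 16, 147^4 ≡ 105, 147^8 ≡ 2, 147^16 ≡ 4, 147^32 ≡ 16, 147^64 ≡ 105, 147^128 ≡ 2 (mod 151).
Test 147^d mod 151 for each divisor d in increasing order:
147^1 ≡ 147
147^2 ≡ 16
147^3 = 147^2·147^1 ≡ 87
147^5 = 147^4·147^1 ≡ 33
147^6 = 147^4·147^2 ≡ 19
147^10 = 147^8·147^2 ≡ 32
147^15 = 147^8·147^4·147^2·147^1 ≡ 150
147^25 = 147^16·147^8·147^1 ≡ 119
147^30 = 147^16·147^8·147^4·147^2 ≡ 1  ← first divisor giving 1
The order is 30.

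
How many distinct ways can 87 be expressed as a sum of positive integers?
38887673

p(n) counts ways to write n as a sum of positive integers (order ignored).
Euler's pentagonal recurrence: p(k) = p(k-1) + p(k-2) - p(k-5) - p(k-7) + p(k-12) + p(k-15) - ... (offsets j(3j∓1)/2, signs ++--, p(0)=1, p(<0)=0).
DP table for k = 0..86: p(0)=1, p(1)=1, p(2)=2, p(3)=3, p(4)=5, p(5)=7, p(6)=11, p(7)=15, p(8)=22, p(9)=30, p(10)=42, p(11)=56, p(12)=77, p(13)=101, p(14)=135, p(15)=176, p(16)=231, p(17)=297, p(18)=385, p(19)=490, p(20)=627, p(21)=792, p(22)=1002, p(23)=1255, p(24)=1575, p(25)=1958, p(26)=2436, p(27)=3010, p(28)=3718, p(29)=4565, p(30)=5604, p(31)=6842, p(32)=8349, p(33)=10143, p(34)=12310, p(35)=14883, p(36)=17977, p(37)=21637, p(38)=26015, p(39)=31185, p(40)=37338, p(41)=44583, p(42)=53174, p(43)=63261, p(44)=75175, p(45)=89134, p(46)=105558, p(47)=124754, p(48)=147273, p(49)=173525, p(50)=204226, p(51)=239943, p(52)=281589, p(53)=329931, p(54)=386155, p(55)=451276, p(56)=526823, p(57)=614154, p(58)=715220, p(59)=831820, p(60)=966467, p(61)=1121505, p(62)=1300156, p(63)=1505499, p(64)=1741630, p(65)=2012558, p(66)=2323520, p(67)=2679689, p(68)=3087735, p(69)=3554345, p(70)=4087968, p(71)=4697205, p(72)=5392783, p(73)=6185689, p(74)=7089500, p(75)=8118264, p(76)=9289091, p(77)=10619863, p(78)=12132164, p(79)=13848650, p(80)=15796476, p(81)=18004327, p(82)=20506255, p(83)=23338469, p(84)=26543660, p(85)=30167357, p(86)=34262962.
Final step: p(87) = p(86) + p(85) - p(82) - p(80) + p(75) + p(72) - p(65) - p(61) + p(52) + p(47) - p(36) - p(30) + p(17) + p(10)
= 34262962 + 30167357 - 20506255 - 15796476 + 8118264 + 5392783 - 2012558 - 1121505 + 281589 + 124754 - 17977 - 5604 + 297 + 42
= 38887673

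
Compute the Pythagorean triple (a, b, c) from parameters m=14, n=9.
(115, 252, 277)

Euclid's formula: a = m² - n², b = 2mn, c = m² + n²
m = 14, n = 9
a = 14² - 9² = 196 - 81 = 115
b = 2 × 14 × 9 = 252
c = 14² + 9² = 196 + 81 = 277
Verification: 115² + 252² = 13225 + 63504 = 76729 = 277² ✓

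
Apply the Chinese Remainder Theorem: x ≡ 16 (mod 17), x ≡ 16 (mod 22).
16

Using Chinese Remainder Theorem:
M = 17 × 22 = 374
M1 = 22, M2 = 17
y1 = 22^(-1) mod 17 = 7
y2 = 17^(-1) mod 22 = 13
x = (16×22×7 + 16×17×13) mod 374 = 16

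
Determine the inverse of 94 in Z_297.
79

gcd(94, 297) = 1, so the inverse exists.
Extended Euclidean algorithm on (297, 94):
297 = 3 × 94 + 15  ⟹  15 = (1)·297 + (-3)·94
94 = 6 × 15 + 4  ⟹  4 = (-6)·297 + (19)·94
15 = 3 × 4 + 3  ⟹  3 = (19)·297 + (-60)·94
4 = 1 × 3 + 1  ⟹  1 = (-25)·297 + (79)·94
So (79)·94 ≡ 1 (mod 297), i.e. 94^(-1) ≡ 79 (mod 297).
Check: 94 × 79 = 7426 ≡ 1 (mod 297)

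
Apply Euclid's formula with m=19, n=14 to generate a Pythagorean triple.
(165, 532, 557)

Euclid's formula: a = m² - n², b = 2mn, c = m² + n²
m = 19, n = 14
a = 19² - 14² = 361 - 196 = 165
b = 2 × 19 × 14 = 532
c = 19² + 14² = 361 + 196 = 557
Verification: 165² + 532² = 27225 + 283024 = 310249 = 557² ✓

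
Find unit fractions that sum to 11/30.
1/3 + 1/30

Greedy algorithm:
11/30: ceiling(30/11) = 3, use 1/3
1/30: ceiling(30/1) = 30, use 1/30
Result: 11/30 = 1/3 + 1/30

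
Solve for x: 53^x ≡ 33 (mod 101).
34

Baby-step giant-step with step n = ⌈√101⌉ = 11.
Baby steps 53^j mod 101 (j:value) for j=0..10: 0:1, 1:53, 2:82, 3:3, 4:58, 5:44, 6:9, 7:73, 8:31, 9:27, 10:17.
Giant-step multiplier: 53^(-11) ≡ 53^(100-11) = 53^89 ≡ 63 (mod 101).
Giant steps γ_i = 33·63^i mod 101: γ_0=33, γ_1=59, γ_2=81, γ_3=53 (in table at j=1).
x = i·n + j = 3·11 + 1 = 34.
Check: 53^34 ≡ 33 (mod 101).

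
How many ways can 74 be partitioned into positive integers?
7089500

p(n) counts ways to write n as a sum of positive integers (order ignored).
Euler's pentagonal recurrence: p(k) = p(k-1) + p(k-2) - p(k-5) - p(k-7) + p(k-12) + p(k-15) - ... (offsets j(3j∓1)/2, signs ++--, p(0)=1, p(<0)=0).
DP table for k = 0..73: p(0)=1, p(1)=1, p(2)=2, p(3)=3, p(4)=5, p(5)=7, p(6)=11, p(7)=15, p(8)=22, p(9)=30, p(10)=42, p(11)=56, p(12)=77, p(13)=101, p(14)=135, p(15)=176, p(16)=231, p(17)=297, p(18)=385, p(19)=490, p(20)=627, p(21)=792, p(22)=1002, p(23)=1255, p(24)=1575, p(25)=1958, p(26)=2436, p(27)=3010, p(28)=3718, p(29)=4565, p(30)=5604, p(31)=6842, p(32)=8349, p(33)=10143, p(34)=12310, p(35)=14883, p(36)=17977, p(37)=21637, p(38)=26015, p(39)=31185, p(40)=37338, p(41)=44583, p(42)=53174, p(43)=63261, p(44)=75175, p(45)=89134, p(46)=105558, p(47)=124754, p(48)=147273, p(49)=173525, p(50)=204226, p(51)=239943, p(52)=281589, p(53)=329931, p(54)=386155, p(55)=451276, p(56)=526823, p(57)=614154, p(58)=715220, p(59)=831820, p(60)=966467, p(61)=1121505, p(62)=1300156, p(63)=1505499, p(64)=1741630, p(65)=2012558, p(66)=2323520, p(67)=2679689, p(68)=3087735, p(69)=3554345, p(70)=4087968, p(71)=4697205, p(72)=5392783, p(73)=6185689.
Final step: p(74) = p(73) + p(72) - p(69) - p(67) + p(62) + p(59) - p(52) - p(48) + p(39) + p(34) - p(23) - p(17) + p(4)
= 6185689 + 5392783 - 3554345 - 2679689 + 1300156 + 831820 - 281589 - 147273 + 31185 + 12310 - 1255 - 297 + 5
= 7089500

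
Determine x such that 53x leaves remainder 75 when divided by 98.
x ≡ 31 (mod 98)

gcd(53, 98) = 1, which divides 75, so solutions exist.
Find 53^(-1) mod 98 by the extended Euclidean algorithm:
98 = 1 × 53 + 45  ⟹  45 = (1)·98 + (-1)·53
53 = 1 × 45 + 8  ⟹  8 = (-1)·98 + (2)·53
45 = 5 × 8 + 5  ⟹  5 = (6)·98 + (-11)·53
8 = 1 × 5 + 3  ⟹  3 = (-7)·98 + (13)·53
5 = 1 × 3 + 2  ⟹  2 = (13)·98 + (-24)·53
3 = 1 × 2 + 1  ⟹  1 = (-20)·98 + (37)·53
So (37)·53 ≡ 1 (mod 98), i.e. 53^(-1) ≡ 37 (mod 98).
x ≡ 37 × 75 = 2775 ≡ 31 (mod 98).
Check: 53 × 31 = 1643 ≡ 75 (mod 98).
Unique solution: x ≡ 31 (mod 98)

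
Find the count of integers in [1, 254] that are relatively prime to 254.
126

254 = 2 × 127
φ(n) = n × ∏(1 - 1/p) for each prime p dividing n
φ(254) = 254 × (1 - 1/2) × (1 - 1/127) = 126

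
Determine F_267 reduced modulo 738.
110

Matrix identity: Q^n = [[F_(n+1), F_n], [F_n, F_(n-1)]] with Q = [[1,1],[1,0]].
n = 267 = 100001011₂. Square-and-multiply, entries mod 738:
Q^1 = [[1,1],[1,0]]
Q^2 = (Q^1)² = [[2,1],[1,1]]
Q^4 = (Q^2)² = [[5,3],[3,2]]
Q^8 = (Q^4)² = [[34,21],[21,13]]
Q^16 = (Q^8)² = [[121,249],[249,610]]
Q^33 = (Q^16)²·Q = [[361,628],[628,471]]
Q^66 = (Q^33)² = [[725,730],[730,733]]
Q^133 = (Q^66)²·Q = [[377,233],[233,144]]
Q^267 = (Q^133)²·Q = [[471,110],[110,361]]
F_267 mod 738 = Q^267[0][1] = 110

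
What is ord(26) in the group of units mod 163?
81

163 is prime, so ord(26) divides φ(163) = 162.
Divisors of 162: 1, 2, 3, 6, 9, 18, 27, 54, 81, 162.
Repeated squaring: 26^1 ≡ 26, 26^2 ≡ 24, 26^4 ≡ 87, 26^8 ≡ 71, 26^16 ≡ 151, 26^32 ≡ 144, 26^64 ≡ 35, 26^128 ≡ 84 (mod 163).
Test 26^d mod 163 for each divisor d in increasing order:
26^1 ≡ 26
26^2 ≡ 24
26^3 = 26^2·26^1 ≡ 135
26^6 = 26^4·26^2 ≡ 132
26^9 = 26^8·26^1 ≡ 53
26^18 = 26^16·26^2 ≡ 38
26^27 = 26^16·26^8·26^2·26^1 ≡ 58
26^54 = 26^32·26^16·26^4·26^2 ≡ 104
26^81 = 26^64·26^16·26^1 ≡ 1  ← first divisor giving 1
The order is 81.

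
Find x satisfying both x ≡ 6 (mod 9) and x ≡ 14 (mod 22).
168

Using Chinese Remainder Theorem:
M = 9 × 22 = 198
M1 = 22, M2 = 9
y1 = 22^(-1) mod 9 = 7
y2 = 9^(-1) mod 22 = 5
x = (6×22×7 + 14×9×5) mod 198 = 168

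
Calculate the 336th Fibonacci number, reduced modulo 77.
63

Matrix identity: Q^n = [[F_(n+1), F_n], [F_n, F_(n-1)]] with Q = [[1,1],[1,0]].
n = 336 = 101010000₂. Square-and-multiply, entries mod 77:
Q^1 = [[1,1],[1,0]]
Q^2 = (Q^1)² = [[2,1],[1,1]]
Q^5 = (Q^2)²·Q = [[8,5],[5,3]]
Q^10 = (Q^5)² = [[12,55],[55,34]]
Q^21 = (Q^10)²·Q = [[1,12],[12,66]]
Q^42 = (Q^21)² = [[68,34],[34,34]]
Q^84 = (Q^42)² = [[5,3],[3,2]]
Q^168 = (Q^84)² = [[34,21],[21,13]]
Q^336 = (Q^168)² = [[57,63],[63,71]]
F_336 mod 77 = Q^336[0][1] = 63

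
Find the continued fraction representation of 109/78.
[1; 2, 1, 1, 15]

Euclidean algorithm steps:
109 = 1 × 78 + 31
78 = 2 × 31 + 16
31 = 1 × 16 + 15
16 = 1 × 15 + 1
15 = 15 × 1 + 0
Continued fraction: [1; 2, 1, 1, 15]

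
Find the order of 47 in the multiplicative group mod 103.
6

103 is prime, so ord(47) divides φ(103) = 102.
Divisors of 102: 1, 2, 3, 6, 17, 34, 51, 102.
Repeated squaring: 47^1 ≡ 47, 47^2 ≡ 46, 47^4 ≡ 56, 47^8 ≡ 46, 47^16 ≡ 56, 47^32 ≡ 46, 47^64 ≡ 56 (mod 103).
Test 47^d mod 103 for each divisor d in increasing order:
47^1 ≡ 47
47^2 ≡ 46
47^3 = 47^2·47^1 ≡ 102
47^6 = 47^4·47^2 ≡ 1  ← first divisor giving 1
The order is 6.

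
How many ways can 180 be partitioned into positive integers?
684957390936

p(n) counts ways to write n as a sum of positive integers (order ignored).
Euler's pentagonal recurrence: p(k) = p(k-1) + p(k-2) - p(k-5) - p(k-7) + p(k-12) + p(k-15) - ... (offsets j(3j∓1)/2, signs ++--, p(0)=1, p(<0)=0).
DP table for k = 0..179: p(0)=1, p(1)=1, p(2)=2, p(3)=3, p(4)=5, p(5)=7, p(6)=11, p(7)=15, p(8)=22, p(9)=30, p(10)=42, p(11)=56, p(12)=77, p(13)=101, p(14)=135, p(15)=176, p(16)=231, p(17)=297, p(18)=385, p(19)=490, p(20)=627, p(21)=792, p(22)=1002, p(23)=1255, p(24)=1575, p(25)=1958, p(26)=2436, p(27)=3010, p(28)=3718, p(29)=4565, p(30)=5604, p(31)=6842, p(32)=8349, p(33)=10143, p(34)=12310, p(35)=14883, p(36)=17977, p(37)=21637, p(38)=26015, p(39)=31185, p(40)=37338, p(41)=44583, p(42)=53174, p(43)=63261, p(44)=75175, p(45)=89134, p(46)=105558, p(47)=124754, p(48)=147273, p(49)=173525, p(50)=204226, p(51)=239943, p(52)=281589, p(53)=329931, p(54)=386155, p(55)=451276, p(56)=526823, p(57)=614154, p(58)=715220, p(59)=831820, p(60)=966467, p(61)=1121505, p(62)=1300156, p(63)=1505499, p(64)=1741630, p(65)=2012558, p(66)=2323520, p(67)=2679689, p(68)=3087735, p(69)=3554345, p(70)=4087968, p(71)=4697205, p(72)=5392783, p(73)=6185689, p(74)=7089500, p(75)=8118264, p(76)=9289091, p(77)=10619863, p(78)=12132164, p(79)=13848650, p(80)=15796476, p(81)=18004327, p(82)=20506255, p(83)=23338469, p(84)=26543660, p(85)=30167357, p(86)=34262962, p(87)=38887673, p(88)=44108109, p(89)=49995925, p(90)=56634173, p(91)=64112359, p(92)=72533807, p(93)=82010177, p(94)=92669720, p(95)=104651419, p(96)=118114304, p(97)=133230930, p(98)=150198136, p(99)=169229875, p(100)=190569292, p(101)=214481126, p(102)=241265379, p(103)=271248950, p(104)=304801365, p(105)=342325709, p(106)=384276336, p(107)=431149389, p(108)=483502844, p(109)=541946240, p(110)=607163746, p(111)=679903203, p(112)=761002156, p(113)=851376628, p(114)=952050665, p(115)=1064144451, p(116)=1188908248, p(117)=1327710076, p(118)=1482074143, p(119)=1653668665, p(120)=1844349560, p(121)=2056148051, p(122)=2291320912, p(123)=2552338241, p(124)=2841940500, p(125)=3163127352, p(126)=3519222692, p(127)=3913864295, p(128)=4351078600, p(129)=4835271870, p(130)=5371315400, p(131)=5964539504, p(132)=6620830889, p(133)=7346629512, p(134)=8149040695, p(135)=9035836076, p(136)=10015581680, p(137)=11097645016, p(138)=12292341831, p(139)=13610949895, p(140)=15065878135, p(141)=16670689208, p(142)=18440293320, p(143)=20390982757, p(144)=22540654445, p(145)=24908858009, p(146)=27517052599, p(147)=30388671978, p(148)=33549419497, p(149)=37027355200, p(150)=40853235313, p(151)=45060624582, p(152)=49686288421, p(153)=54770336324, p(154)=60356673280, p(155)=66493182097, p(156)=73232243759, p(157)=80630964769, p(158)=88751778802, p(159)=97662728555, p(160)=107438159466, p(161)=118159068427, p(162)=129913904637, p(163)=142798995930, p(164)=156919475295, p(165)=172389800255, p(166)=189334822579, p(167)=207890420102, p(168)=228204732751, p(169)=250438925115, p(170)=274768617130, p(171)=301384802048, p(172)=330495499613, p(173)=362326859895, p(174)=397125074750, p(175)=435157697830, p(176)=476715857290, p(177)=522115831195, p(178)=571701605655, p(179)=625846753120.
Final step: p(180) = p(179) + p(178) - p(175) - p(173) + p(168) + p(165) - p(158) - p(154) + p(145) + p(140) - p(129) - p(123) + p(110) + p(103) - p(88) - p(80) + p(63) + p(54) - p(35) - p(25) + p(4)
= 625846753120 + 571701605655 - 435157697830 - 362326859895 + 228204732751 + 172389800255 - 88751778802 - 60356673280 + 24908858009 + 15065878135 - 4835271870 - 2552338241 + 607163746 + 271248950 - 44108109 - 15796476 + 1505499 + 386155 - 14883 - 1958 + 5
= 684957390936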